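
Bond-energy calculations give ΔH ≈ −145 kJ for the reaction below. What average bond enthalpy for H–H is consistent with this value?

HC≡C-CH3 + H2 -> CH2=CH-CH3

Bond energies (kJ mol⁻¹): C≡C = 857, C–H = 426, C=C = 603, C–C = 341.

D(H–H) ≈ 453 kJ/mol

Let D be the H–H bond energy.
Σ(broken) = 1×857 + 1×341 + 4×426 + 1×D = 2902 + D
Σ(formed) = 1×341 + 6×426 + 1×603 = 3500
ΔH = Σ(broken) − Σ(formed) = (2902 + D) − (3500) = −598 + D
Setting this equal to −145 kJ gives D = 453 kJ/mol.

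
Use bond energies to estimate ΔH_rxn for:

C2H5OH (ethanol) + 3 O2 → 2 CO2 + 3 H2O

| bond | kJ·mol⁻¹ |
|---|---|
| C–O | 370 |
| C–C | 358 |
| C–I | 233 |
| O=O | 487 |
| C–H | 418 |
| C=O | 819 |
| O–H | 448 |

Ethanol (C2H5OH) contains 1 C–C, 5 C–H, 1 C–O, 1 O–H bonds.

Bonds broken (reactants):
  C–C: 1 × 358 = 358
  C–H: 5 × 418 = 2090
  C–O: 1 × 370 = 370
  O–H: 1 × 448 = 448
  O=O: 3 × 487 = 1461
  Σ(broken) = 4727 kJ
Bonds formed (products):
  C=O: 4 × 819 = 3276
  O–H: 6 × 448 = 2688
  Σ(formed) = 5964 kJ
ΔH = Σ(broken) − Σ(formed) = 4727 − 5964 = −1237 kJ

ΔH ≈ −1237 kJ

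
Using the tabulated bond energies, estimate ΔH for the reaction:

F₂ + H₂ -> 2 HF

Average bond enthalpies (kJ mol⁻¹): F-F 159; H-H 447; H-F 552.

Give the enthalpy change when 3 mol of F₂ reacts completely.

ΔH = −1494 kJ

Bonds broken (reactants):
  F-F: 1 × 159 = 159
  H-H: 1 × 447 = 447
  Σ(broken) = 606 kJ
Bonds formed (products):
  H-F: 2 × 552 = 1104
  Σ(formed) = 1104 kJ
ΔH = Σ(broken) − Σ(formed) = 606 − 1104 = −498 kJ
For 3× the reaction as written: 3 × (−498) = −1494 kJ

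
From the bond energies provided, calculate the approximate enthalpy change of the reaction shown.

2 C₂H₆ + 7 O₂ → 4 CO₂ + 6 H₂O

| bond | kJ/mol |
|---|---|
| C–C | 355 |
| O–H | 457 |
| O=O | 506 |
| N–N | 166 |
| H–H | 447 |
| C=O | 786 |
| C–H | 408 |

Bonds broken (reactants):
  C–C: 2 × 355 = 710
  C–H: 12 × 408 = 4896
  O=O: 7 × 506 = 3542
  Σ(broken) = 9148 kJ
Bonds formed (products):
  C=O: 8 × 786 = 6288
  O–H: 12 × 457 = 5484
  Σ(formed) = 11772 kJ
ΔH = Σ(broken) − Σ(formed) = 9148 − 11772 = −2624 kJ

ΔH ≈ −2624 kJ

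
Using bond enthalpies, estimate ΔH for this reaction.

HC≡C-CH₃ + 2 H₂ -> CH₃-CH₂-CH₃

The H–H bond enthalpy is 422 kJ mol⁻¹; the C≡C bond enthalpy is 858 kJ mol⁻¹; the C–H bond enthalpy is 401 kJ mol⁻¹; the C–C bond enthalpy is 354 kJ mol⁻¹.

Bonds broken (reactants):
  C≡C: 1 × 858 = 858
  C–C: 1 × 354 = 354
  C–H: 4 × 401 = 1604
  H–H: 2 × 422 = 844
  Σ(broken) = 3660 kJ
Bonds formed (products):
  C–C: 2 × 354 = 708
  C–H: 8 × 401 = 3208
  Σ(formed) = 3916 kJ
ΔH = Σ(broken) − Σ(formed) = 3660 − 3916 = −256 kJ

ΔH ≈ −256 kJ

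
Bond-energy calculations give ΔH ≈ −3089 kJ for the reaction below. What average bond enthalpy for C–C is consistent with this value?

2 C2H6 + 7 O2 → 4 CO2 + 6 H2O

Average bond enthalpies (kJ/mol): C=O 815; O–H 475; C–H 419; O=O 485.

D(C–C) ≈ 354 kJ/mol

Let D be the C–C bond energy.
Σ(broken) = 2×D + 12×419 + 7×485 = 8423 + 2D
Σ(formed) = 8×815 + 12×475 = 12220
ΔH = Σ(broken) − Σ(formed) = (8423 + 2D) − (12220) = −3797 + 2D
Setting this equal to −3089 kJ gives 2D = 708, so D = 354 kJ/mol.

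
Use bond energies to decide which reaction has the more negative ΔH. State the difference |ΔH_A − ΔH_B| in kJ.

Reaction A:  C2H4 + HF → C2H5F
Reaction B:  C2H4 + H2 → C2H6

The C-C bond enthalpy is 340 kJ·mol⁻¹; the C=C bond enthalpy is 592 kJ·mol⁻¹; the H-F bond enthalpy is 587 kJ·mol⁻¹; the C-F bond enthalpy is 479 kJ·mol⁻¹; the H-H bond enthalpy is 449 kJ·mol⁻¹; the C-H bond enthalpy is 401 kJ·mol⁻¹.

Reaction B, by 60 kJ

Reaction A:
  Bonds broken (reactants):
    C-H: 4 × 401 = 1604
    C=C: 1 × 592 = 592
    H-F: 1 × 587 = 587
    Σ(broken) = 2783 kJ
  Bonds formed (products):
    C-C: 1 × 340 = 340
    C-F: 1 × 479 = 479
    C-H: 5 × 401 = 2005
    Σ(formed) = 2824 kJ
  ΔH_A = 2783 − 2824 = −41 kJ
Reaction B:
  Bonds broken (reactants):
    C-H: 4 × 401 = 1604
    C=C: 1 × 592 = 592
    H-H: 1 × 449 = 449
    Σ(broken) = 2645 kJ
  Bonds formed (products):
    C-C: 1 × 340 = 340
    C-H: 6 × 401 = 2406
    Σ(formed) = 2746 kJ
  ΔH_B = 2645 − 2746 = −101 kJ
ΔH_A − ΔH_B = +60 kJ, so reaction B has the more negative ΔH; |ΔH_A − ΔH_B| = 60 kJ.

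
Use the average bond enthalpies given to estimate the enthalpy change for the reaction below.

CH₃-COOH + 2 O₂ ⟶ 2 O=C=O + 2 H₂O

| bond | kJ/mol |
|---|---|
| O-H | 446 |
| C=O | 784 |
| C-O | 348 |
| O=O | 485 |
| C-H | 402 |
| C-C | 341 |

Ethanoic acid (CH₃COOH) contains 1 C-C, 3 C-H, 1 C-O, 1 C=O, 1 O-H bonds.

ΔH ≈ −825 kJ

Bonds broken (reactants):
  C-C: 1 × 341 = 341
  C-H: 3 × 402 = 1206
  C-O: 1 × 348 = 348
  C=O: 1 × 784 = 784
  O-H: 1 × 446 = 446
  O=O: 2 × 485 = 970
  Σ(broken) = 4095 kJ
Bonds formed (products):
  C=O: 4 × 784 = 3136
  O-H: 4 × 446 = 1784
  Σ(formed) = 4920 kJ
ΔH = Σ(broken) − Σ(formed) = 4095 − 4920 = −825 kJ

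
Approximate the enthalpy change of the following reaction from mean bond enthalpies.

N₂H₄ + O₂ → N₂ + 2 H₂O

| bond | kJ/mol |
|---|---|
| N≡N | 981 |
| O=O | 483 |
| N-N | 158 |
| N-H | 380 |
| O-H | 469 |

ΔH ≈ −696 kJ

Bonds broken (reactants):
  N-H: 4 × 380 = 1520
  N-N: 1 × 158 = 158
  O=O: 1 × 483 = 483
  Σ(broken) = 2161 kJ
Bonds formed (products):
  N≡N: 1 × 981 = 981
  O-H: 4 × 469 = 1876
  Σ(formed) = 2857 kJ
ΔH = Σ(broken) − Σ(formed) = 2161 − 2857 = −696 kJ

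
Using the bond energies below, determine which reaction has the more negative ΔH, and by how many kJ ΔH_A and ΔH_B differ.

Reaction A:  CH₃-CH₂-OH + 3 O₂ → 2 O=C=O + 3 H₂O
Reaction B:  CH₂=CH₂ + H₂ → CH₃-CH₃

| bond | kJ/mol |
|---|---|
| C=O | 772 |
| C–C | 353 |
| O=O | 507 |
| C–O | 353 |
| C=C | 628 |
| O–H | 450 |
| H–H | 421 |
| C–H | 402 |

Reaction A, by 993 kJ

Reaction A:
  Bonds broken (reactants):
    C–C: 1 × 353 = 353
    C–H: 5 × 402 = 2010
    C–O: 1 × 353 = 353
    O–H: 1 × 450 = 450
    O=O: 3 × 507 = 1521
    Σ(broken) = 4687 kJ
  Bonds formed (products):
    C=O: 4 × 772 = 3088
    O–H: 6 × 450 = 2700
    Σ(formed) = 5788 kJ
  ΔH_A = 4687 − 5788 = −1101 kJ
Reaction B:
  Bonds broken (reactants):
    C–H: 4 × 402 = 1608
    C=C: 1 × 628 = 628
    H–H: 1 × 421 = 421
    Σ(broken) = 2657 kJ
  Bonds formed (products):
    C–C: 1 × 353 = 353
    C–H: 6 × 402 = 2412
    Σ(formed) = 2765 kJ
  ΔH_B = 2657 − 2765 = −108 kJ
ΔH_A − ΔH_B = −993 kJ, so reaction A has the more negative ΔH; |ΔH_A − ΔH_B| = 993 kJ.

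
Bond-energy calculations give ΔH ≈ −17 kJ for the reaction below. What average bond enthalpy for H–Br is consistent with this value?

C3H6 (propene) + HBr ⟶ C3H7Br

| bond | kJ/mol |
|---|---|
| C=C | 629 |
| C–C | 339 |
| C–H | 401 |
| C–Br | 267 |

Let D be the H–Br bond energy.
Σ(broken) = 1×339 + 6×401 + 1×629 + 1×D = 3374 + D
Σ(formed) = 1×267 + 2×339 + 7×401 = 3752
ΔH = Σ(broken) − Σ(formed) = (3374 + D) − (3752) = −378 + D
Setting this equal to −17 kJ gives D = 361 kJ/mol.

D(H–Br) ≈ 361 kJ/mol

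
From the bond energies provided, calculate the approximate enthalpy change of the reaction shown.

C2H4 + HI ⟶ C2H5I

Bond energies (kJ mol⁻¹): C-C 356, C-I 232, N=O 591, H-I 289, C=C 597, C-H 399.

ΔH ≈ −101 kJ

Bonds broken (reactants):
  C-H: 4 × 399 = 1596
  C=C: 1 × 597 = 597
  H-I: 1 × 289 = 289
  Σ(broken) = 2482 kJ
Bonds formed (products):
  C-C: 1 × 356 = 356
  C-H: 5 × 399 = 1995
  C-I: 1 × 232 = 232
  Σ(formed) = 2583 kJ
ΔH = Σ(broken) − Σ(formed) = 2482 − 2583 = −101 kJ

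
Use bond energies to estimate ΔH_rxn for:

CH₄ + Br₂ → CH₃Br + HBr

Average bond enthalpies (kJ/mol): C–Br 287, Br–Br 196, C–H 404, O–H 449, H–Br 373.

ΔH ≈ −60 kJ

Bonds broken (reactants):
  Br–Br: 1 × 196 = 196
  C–H: 4 × 404 = 1616
  Σ(broken) = 1812 kJ
Bonds formed (products):
  C–Br: 1 × 287 = 287
  C–H: 3 × 404 = 1212
  H–Br: 1 × 373 = 373
  Σ(formed) = 1872 kJ
ΔH = Σ(broken) − Σ(formed) = 1812 − 1872 = −60 kJ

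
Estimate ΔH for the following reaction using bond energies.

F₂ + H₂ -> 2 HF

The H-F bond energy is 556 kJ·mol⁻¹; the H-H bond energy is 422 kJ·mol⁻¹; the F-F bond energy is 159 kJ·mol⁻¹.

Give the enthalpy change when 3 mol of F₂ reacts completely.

Bonds broken (reactants):
  F-F: 1 × 159 = 159
  H-H: 1 × 422 = 422
  Σ(broken) = 581 kJ
Bonds formed (products):
  H-F: 2 × 556 = 1112
  Σ(formed) = 1112 kJ
ΔH = Σ(broken) − Σ(formed) = 581 − 1112 = −531 kJ
For 3× the reaction as written: 3 × (−531) = −1593 kJ

ΔH = −1593 kJ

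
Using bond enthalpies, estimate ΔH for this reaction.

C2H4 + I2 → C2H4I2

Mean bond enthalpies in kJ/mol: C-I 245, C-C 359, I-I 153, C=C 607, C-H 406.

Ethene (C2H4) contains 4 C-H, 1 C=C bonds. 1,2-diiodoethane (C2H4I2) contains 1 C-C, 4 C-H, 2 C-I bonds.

Bonds broken (reactants):
  C-H: 4 × 406 = 1624
  C=C: 1 × 607 = 607
  I-I: 1 × 153 = 153
  Σ(broken) = 2384 kJ
Bonds formed (products):
  C-C: 1 × 359 = 359
  C-H: 4 × 406 = 1624
  C-I: 2 × 245 = 490
  Σ(formed) = 2473 kJ
ΔH = Σ(broken) − Σ(formed) = 2384 − 2473 = −89 kJ

ΔH ≈ −89 kJ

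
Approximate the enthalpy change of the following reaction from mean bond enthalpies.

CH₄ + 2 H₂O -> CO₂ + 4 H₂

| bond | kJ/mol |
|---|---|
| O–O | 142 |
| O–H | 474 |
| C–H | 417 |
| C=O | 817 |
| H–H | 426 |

ΔH ≈ +226 kJ

Bonds broken (reactants):
  C–H: 4 × 417 = 1668
  O–H: 4 × 474 = 1896
  Σ(broken) = 3564 kJ
Bonds formed (products):
  C=O: 2 × 817 = 1634
  H–H: 4 × 426 = 1704
  Σ(formed) = 3338 kJ
ΔH = Σ(broken) − Σ(formed) = 3564 − 3338 = +226 kJ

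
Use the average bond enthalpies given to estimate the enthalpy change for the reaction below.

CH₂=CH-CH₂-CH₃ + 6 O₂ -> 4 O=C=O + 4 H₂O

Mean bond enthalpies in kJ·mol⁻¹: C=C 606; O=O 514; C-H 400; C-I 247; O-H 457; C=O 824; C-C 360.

Bonds broken (reactants):
  C-C: 2 × 360 = 720
  C-H: 8 × 400 = 3200
  C=C: 1 × 606 = 606
  O=O: 6 × 514 = 3084
  Σ(broken) = 7610 kJ
Bonds formed (products):
  C=O: 8 × 824 = 6592
  O-H: 8 × 457 = 3656
  Σ(formed) = 10248 kJ
ΔH = Σ(broken) − Σ(formed) = 7610 − 10248 = −2638 kJ

ΔH ≈ −2638 kJ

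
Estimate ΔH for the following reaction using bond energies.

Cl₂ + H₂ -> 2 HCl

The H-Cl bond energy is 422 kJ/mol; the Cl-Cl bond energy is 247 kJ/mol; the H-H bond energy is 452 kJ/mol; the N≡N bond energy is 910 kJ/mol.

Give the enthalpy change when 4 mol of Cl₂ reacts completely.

ΔH = −580 kJ

Bonds broken (reactants):
  Cl-Cl: 1 × 247 = 247
  H-H: 1 × 452 = 452
  Σ(broken) = 699 kJ
Bonds formed (products):
  H-Cl: 2 × 422 = 844
  Σ(formed) = 844 kJ
ΔH = Σ(broken) − Σ(formed) = 699 − 844 = −145 kJ
For 4× the reaction as written: 4 × (−145) = −580 kJ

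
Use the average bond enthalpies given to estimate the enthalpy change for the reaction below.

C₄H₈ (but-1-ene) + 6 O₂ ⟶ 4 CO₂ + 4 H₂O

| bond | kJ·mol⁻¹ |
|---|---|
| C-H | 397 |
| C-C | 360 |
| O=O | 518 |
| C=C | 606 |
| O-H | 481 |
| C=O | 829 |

ΔH ≈ −2870 kJ

Bonds broken (reactants):
  C-C: 2 × 360 = 720
  C-H: 8 × 397 = 3176
  C=C: 1 × 606 = 606
  O=O: 6 × 518 = 3108
  Σ(broken) = 7610 kJ
Bonds formed (products):
  C=O: 8 × 829 = 6632
  O-H: 8 × 481 = 3848
  Σ(formed) = 10480 kJ
ΔH = Σ(broken) − Σ(formed) = 7610 − 10480 = −2870 kJ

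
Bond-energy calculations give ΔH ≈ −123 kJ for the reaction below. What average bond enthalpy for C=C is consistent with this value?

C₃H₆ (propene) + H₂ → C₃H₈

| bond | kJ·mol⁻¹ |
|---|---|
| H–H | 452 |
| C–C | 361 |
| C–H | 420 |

Let D be the C=C bond energy.
Σ(broken) = 1×361 + 6×420 + 1×D + 1×452 = 3333 + D
Σ(formed) = 2×361 + 8×420 = 4082
ΔH = Σ(broken) − Σ(formed) = (3333 + D) − (4082) = −749 + D
Setting this equal to −123 kJ gives D = 626 kJ/mol.

D(C=C) ≈ 626 kJ/mol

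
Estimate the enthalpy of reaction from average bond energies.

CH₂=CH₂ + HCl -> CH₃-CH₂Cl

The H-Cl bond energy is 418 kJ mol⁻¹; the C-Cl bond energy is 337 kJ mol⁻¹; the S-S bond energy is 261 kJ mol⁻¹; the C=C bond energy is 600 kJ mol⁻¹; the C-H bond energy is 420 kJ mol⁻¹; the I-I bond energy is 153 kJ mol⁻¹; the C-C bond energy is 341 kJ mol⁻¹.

Bonds broken (reactants):
  C-H: 4 × 420 = 1680
  C=C: 1 × 600 = 600
  H-Cl: 1 × 418 = 418
  Σ(broken) = 2698 kJ
Bonds formed (products):
  C-C: 1 × 341 = 341
  C-Cl: 1 × 337 = 337
  C-H: 5 × 420 = 2100
  Σ(formed) = 2778 kJ
ΔH = Σ(broken) − Σ(formed) = 2698 − 2778 = −80 kJ

ΔH ≈ −80 kJ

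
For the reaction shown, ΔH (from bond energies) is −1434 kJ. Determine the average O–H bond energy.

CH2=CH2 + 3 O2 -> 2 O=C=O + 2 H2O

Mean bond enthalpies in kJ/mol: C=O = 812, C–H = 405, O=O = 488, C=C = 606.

Let D be the O–H bond energy.
Σ(broken) = 4×405 + 1×606 + 3×488 = 3690
Σ(formed) = 4×812 + 4×D = 3248 + 4D
ΔH = Σ(broken) − Σ(formed) = (3690) − (3248 + 4D) = +442 − 4D
Setting this equal to −1434 kJ gives 4D = 1876, so D = 469 kJ/mol.

D(O–H) ≈ 469 kJ/mol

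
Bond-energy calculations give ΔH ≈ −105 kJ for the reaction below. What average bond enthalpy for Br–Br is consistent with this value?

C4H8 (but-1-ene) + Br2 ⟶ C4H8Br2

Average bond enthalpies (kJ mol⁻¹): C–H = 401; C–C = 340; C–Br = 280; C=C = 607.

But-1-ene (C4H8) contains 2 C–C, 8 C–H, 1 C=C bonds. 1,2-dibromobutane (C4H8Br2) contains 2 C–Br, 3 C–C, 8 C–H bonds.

D(Br–Br) ≈ 188 kJ/mol

Let D be the Br–Br bond energy.
Σ(broken) = 1×D + 2×340 + 8×401 + 1×607 = 4495 + D
Σ(formed) = 2×280 + 3×340 + 8×401 = 4788
ΔH = Σ(broken) − Σ(formed) = (4495 + D) − (4788) = −293 + D
Setting this equal to −105 kJ gives D = 188 kJ/mol.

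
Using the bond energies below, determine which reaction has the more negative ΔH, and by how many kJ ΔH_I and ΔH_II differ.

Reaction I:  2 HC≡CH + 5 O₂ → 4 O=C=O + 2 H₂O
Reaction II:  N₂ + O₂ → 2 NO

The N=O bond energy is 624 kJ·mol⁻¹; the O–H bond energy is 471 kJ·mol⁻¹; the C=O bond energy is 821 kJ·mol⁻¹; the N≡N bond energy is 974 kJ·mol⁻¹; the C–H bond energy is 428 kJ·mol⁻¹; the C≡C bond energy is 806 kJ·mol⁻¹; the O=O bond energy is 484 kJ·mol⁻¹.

Reaction I, by 2918 kJ

Reaction I:
  Bonds broken (reactants):
    C≡C: 2 × 806 = 1612
    C–H: 4 × 428 = 1712
    O=O: 5 × 484 = 2420
    Σ(broken) = 5744 kJ
  Bonds formed (products):
    C=O: 8 × 821 = 6568
    O–H: 4 × 471 = 1884
    Σ(formed) = 8452 kJ
  ΔH_I = 5744 − 8452 = −2708 kJ
Reaction II:
  Bonds broken (reactants):
    N≡N: 1 × 974 = 974
    O=O: 1 × 484 = 484
    Σ(broken) = 1458 kJ
  Bonds formed (products):
    N=O: 2 × 624 = 1248
    Σ(formed) = 1248 kJ
  ΔH_II = 1458 − 1248 = +210 kJ
ΔH_I − ΔH_II = −2918 kJ, so reaction I has the more negative ΔH; |ΔH_I − ΔH_II| = 2918 kJ.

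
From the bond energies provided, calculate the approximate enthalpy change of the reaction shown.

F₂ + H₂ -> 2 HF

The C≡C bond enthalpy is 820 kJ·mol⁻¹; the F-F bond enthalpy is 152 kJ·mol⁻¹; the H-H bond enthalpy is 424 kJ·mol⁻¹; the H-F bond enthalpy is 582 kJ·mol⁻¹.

ΔH ≈ −588 kJ

Bonds broken (reactants):
  F-F: 1 × 152 = 152
  H-H: 1 × 424 = 424
  Σ(broken) = 576 kJ
Bonds formed (products):
  H-F: 2 × 582 = 1164
  Σ(formed) = 1164 kJ
ΔH = Σ(broken) − Σ(formed) = 576 − 1164 = −588 kJ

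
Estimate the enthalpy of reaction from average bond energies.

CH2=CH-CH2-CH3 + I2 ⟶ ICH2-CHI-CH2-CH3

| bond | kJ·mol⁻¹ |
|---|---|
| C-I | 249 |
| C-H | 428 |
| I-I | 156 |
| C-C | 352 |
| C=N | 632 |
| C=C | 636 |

Bonds broken (reactants):
  C-C: 2 × 352 = 704
  C-H: 8 × 428 = 3424
  C=C: 1 × 636 = 636
  I-I: 1 × 156 = 156
  Σ(broken) = 4920 kJ
Bonds formed (products):
  C-C: 3 × 352 = 1056
  C-H: 8 × 428 = 3424
  C-I: 2 × 249 = 498
  Σ(formed) = 4978 kJ
ΔH = Σ(broken) − Σ(formed) = 4920 − 4978 = −58 kJ

ΔH ≈ −58 kJ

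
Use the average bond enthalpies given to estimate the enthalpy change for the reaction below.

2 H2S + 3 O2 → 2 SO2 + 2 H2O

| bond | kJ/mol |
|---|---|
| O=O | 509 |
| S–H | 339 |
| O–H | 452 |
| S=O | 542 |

Bonds broken (reactants):
  O=O: 3 × 509 = 1527
  S–H: 4 × 339 = 1356
  Σ(broken) = 2883 kJ
Bonds formed (products):
  O–H: 4 × 452 = 1808
  S=O: 4 × 542 = 2168
  Σ(formed) = 3976 kJ
ΔH = Σ(broken) − Σ(formed) = 2883 − 3976 = −1093 kJ

ΔH ≈ −1093 kJ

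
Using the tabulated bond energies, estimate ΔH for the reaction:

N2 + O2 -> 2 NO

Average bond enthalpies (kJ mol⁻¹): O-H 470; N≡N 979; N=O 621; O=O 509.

ΔH ≈ +246 kJ

Bonds broken (reactants):
  N≡N: 1 × 979 = 979
  O=O: 1 × 509 = 509
  Σ(broken) = 1488 kJ
Bonds formed (products):
  N=O: 2 × 621 = 1242
  Σ(formed) = 1242 kJ
ΔH = Σ(broken) − Σ(formed) = 1488 − 1242 = +246 kJ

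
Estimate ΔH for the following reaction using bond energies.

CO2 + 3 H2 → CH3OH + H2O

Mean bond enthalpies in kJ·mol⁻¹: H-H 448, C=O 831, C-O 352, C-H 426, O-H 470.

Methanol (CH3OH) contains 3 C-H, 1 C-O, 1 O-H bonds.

ΔH ≈ −34 kJ

Bonds broken (reactants):
  C=O: 2 × 831 = 1662
  H-H: 3 × 448 = 1344
  Σ(broken) = 3006 kJ
Bonds formed (products):
  C-H: 3 × 426 = 1278
  C-O: 1 × 352 = 352
  O-H: 3 × 470 = 1410
  Σ(formed) = 3040 kJ
ΔH = Σ(broken) − Σ(formed) = 3006 − 3040 = −34 kJ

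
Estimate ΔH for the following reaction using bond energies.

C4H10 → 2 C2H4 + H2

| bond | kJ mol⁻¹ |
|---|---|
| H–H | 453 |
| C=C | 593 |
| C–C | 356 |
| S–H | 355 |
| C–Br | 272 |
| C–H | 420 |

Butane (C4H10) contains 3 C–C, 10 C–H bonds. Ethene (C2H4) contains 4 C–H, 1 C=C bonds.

ΔH ≈ +269 kJ

Bonds broken (reactants):
  C–C: 3 × 356 = 1068
  C–H: 10 × 420 = 4200
  Σ(broken) = 5268 kJ
Bonds formed (products):
  C–H: 8 × 420 = 3360
  C=C: 2 × 593 = 1186
  H–H: 1 × 453 = 453
  Σ(formed) = 4999 kJ
ΔH = Σ(broken) − Σ(formed) = 5268 − 4999 = +269 kJ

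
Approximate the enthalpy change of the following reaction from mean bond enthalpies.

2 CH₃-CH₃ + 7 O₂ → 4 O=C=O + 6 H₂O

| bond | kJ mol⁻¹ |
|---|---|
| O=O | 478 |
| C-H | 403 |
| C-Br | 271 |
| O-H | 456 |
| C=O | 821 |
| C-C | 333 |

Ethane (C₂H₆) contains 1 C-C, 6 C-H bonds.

ΔH ≈ −3192 kJ

Bonds broken (reactants):
  C-C: 2 × 333 = 666
  C-H: 12 × 403 = 4836
  O=O: 7 × 478 = 3346
  Σ(broken) = 8848 kJ
Bonds formed (products):
  C=O: 8 × 821 = 6568
  O-H: 12 × 456 = 5472
  Σ(formed) = 12040 kJ
ΔH = Σ(broken) − Σ(formed) = 8848 − 12040 = −3192 kJ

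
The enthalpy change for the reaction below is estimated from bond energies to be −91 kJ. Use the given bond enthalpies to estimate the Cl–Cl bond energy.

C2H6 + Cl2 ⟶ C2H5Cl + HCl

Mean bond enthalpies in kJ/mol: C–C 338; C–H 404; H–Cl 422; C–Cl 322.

Let D be the Cl–Cl bond energy.
Σ(broken) = 1×338 + 6×404 + 1×D = 2762 + D
Σ(formed) = 1×338 + 1×322 + 5×404 + 1×422 = 3102
ΔH = Σ(broken) − Σ(formed) = (2762 + D) − (3102) = −340 + D
Setting this equal to −91 kJ gives D = 249 kJ/mol.

D(Cl–Cl) ≈ 249 kJ/mol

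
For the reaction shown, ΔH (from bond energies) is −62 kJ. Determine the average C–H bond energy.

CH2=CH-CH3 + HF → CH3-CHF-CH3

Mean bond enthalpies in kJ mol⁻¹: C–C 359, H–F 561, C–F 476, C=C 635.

Let D be the C–H bond energy.
Σ(broken) = 1×359 + 6×D + 1×635 + 1×561 = 1555 + 6D
Σ(formed) = 2×359 + 1×476 + 7×D = 1194 + 7D
ΔH = Σ(broken) − Σ(formed) = (1555 + 6D) − (1194 + 7D) = +361 − D
Setting this equal to −62 kJ gives D = 423 kJ/mol.

D(C–H) ≈ 423 kJ/mol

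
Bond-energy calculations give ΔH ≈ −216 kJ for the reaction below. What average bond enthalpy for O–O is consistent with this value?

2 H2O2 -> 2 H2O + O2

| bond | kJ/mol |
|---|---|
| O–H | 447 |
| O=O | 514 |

Let D be the O–O bond energy.
Σ(broken) = 4×447 + 2×D = 1788 + 2D
Σ(formed) = 4×447 + 1×514 = 2302
ΔH = Σ(broken) − Σ(formed) = (1788 + 2D) − (2302) = −514 + 2D
Setting this equal to −216 kJ gives 2D = 298, so D = 149 kJ/mol.

D(O–O) ≈ 149 kJ/mol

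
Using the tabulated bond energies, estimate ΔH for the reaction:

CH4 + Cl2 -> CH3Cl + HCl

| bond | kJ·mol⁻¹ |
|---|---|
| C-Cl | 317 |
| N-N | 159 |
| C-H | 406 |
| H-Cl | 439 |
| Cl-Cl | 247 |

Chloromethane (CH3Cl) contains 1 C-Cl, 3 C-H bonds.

Bonds broken (reactants):
  C-H: 4 × 406 = 1624
  Cl-Cl: 1 × 247 = 247
  Σ(broken) = 1871 kJ
Bonds formed (products):
  C-Cl: 1 × 317 = 317
  C-H: 3 × 406 = 1218
  H-Cl: 1 × 439 = 439
  Σ(formed) = 1974 kJ
ΔH = Σ(broken) − Σ(formed) = 1871 − 1974 = −103 kJ

ΔH ≈ −103 kJ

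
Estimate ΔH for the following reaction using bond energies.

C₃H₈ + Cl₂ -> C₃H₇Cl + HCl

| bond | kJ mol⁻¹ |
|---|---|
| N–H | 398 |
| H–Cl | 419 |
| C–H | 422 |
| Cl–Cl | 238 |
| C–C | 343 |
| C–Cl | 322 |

ΔH ≈ −81 kJ

Bonds broken (reactants):
  C–C: 2 × 343 = 686
  C–H: 8 × 422 = 3376
  Cl–Cl: 1 × 238 = 238
  Σ(broken) = 4300 kJ
Bonds formed (products):
  C–C: 2 × 343 = 686
  C–Cl: 1 × 322 = 322
  C–H: 7 × 422 = 2954
  H–Cl: 1 × 419 = 419
  Σ(formed) = 4381 kJ
ΔH = Σ(broken) − Σ(formed) = 4300 − 4381 = −81 kJ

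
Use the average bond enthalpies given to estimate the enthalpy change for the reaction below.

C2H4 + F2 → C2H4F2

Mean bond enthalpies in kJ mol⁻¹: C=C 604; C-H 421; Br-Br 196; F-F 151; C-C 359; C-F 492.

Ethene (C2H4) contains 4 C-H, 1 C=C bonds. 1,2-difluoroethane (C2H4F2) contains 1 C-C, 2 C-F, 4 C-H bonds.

Bonds broken (reactants):
  C-H: 4 × 421 = 1684
  C=C: 1 × 604 = 604
  F-F: 1 × 151 = 151
  Σ(broken) = 2439 kJ
Bonds formed (products):
  C-C: 1 × 359 = 359
  C-F: 2 × 492 = 984
  C-H: 4 × 421 = 1684
  Σ(formed) = 3027 kJ
ΔH = Σ(broken) − Σ(formed) = 2439 − 3027 = −588 kJ

ΔH ≈ −588 kJ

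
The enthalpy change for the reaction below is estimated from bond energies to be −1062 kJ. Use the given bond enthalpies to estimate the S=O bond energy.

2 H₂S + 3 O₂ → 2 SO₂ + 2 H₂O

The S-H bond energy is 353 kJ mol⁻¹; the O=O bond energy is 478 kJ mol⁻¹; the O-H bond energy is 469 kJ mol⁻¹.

Let D be the S=O bond energy.
Σ(broken) = 3×478 + 4×353 = 2846
Σ(formed) = 4×469 + 4×D = 1876 + 4D
ΔH = Σ(broken) − Σ(formed) = (2846) − (1876 + 4D) = +970 − 4D
Setting this equal to −1062 kJ gives 4D = 2032, so D = 508 kJ/mol.

D(S=O) ≈ 508 kJ/mol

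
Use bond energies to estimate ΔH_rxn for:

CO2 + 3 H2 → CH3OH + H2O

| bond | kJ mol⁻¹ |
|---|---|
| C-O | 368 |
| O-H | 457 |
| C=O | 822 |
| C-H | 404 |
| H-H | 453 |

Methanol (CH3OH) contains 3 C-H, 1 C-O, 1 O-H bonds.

ΔH ≈ +52 kJ

Bonds broken (reactants):
  C=O: 2 × 822 = 1644
  H-H: 3 × 453 = 1359
  Σ(broken) = 3003 kJ
Bonds formed (products):
  C-H: 3 × 404 = 1212
  C-O: 1 × 368 = 368
  O-H: 3 × 457 = 1371
  Σ(formed) = 2951 kJ
ΔH = Σ(broken) − Σ(formed) = 3003 − 2951 = +52 kJ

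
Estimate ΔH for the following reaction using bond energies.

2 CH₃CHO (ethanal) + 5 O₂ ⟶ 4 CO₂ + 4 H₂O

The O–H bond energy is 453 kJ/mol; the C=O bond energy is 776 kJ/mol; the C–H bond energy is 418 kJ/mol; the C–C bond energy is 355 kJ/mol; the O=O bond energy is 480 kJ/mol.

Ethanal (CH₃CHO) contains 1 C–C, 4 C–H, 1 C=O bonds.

Bonds broken (reactants):
  C–C: 2 × 355 = 710
  C–H: 8 × 418 = 3344
  C=O: 2 × 776 = 1552
  O=O: 5 × 480 = 2400
  Σ(broken) = 8006 kJ
Bonds formed (products):
  C=O: 8 × 776 = 6208
  O–H: 8 × 453 = 3624
  Σ(formed) = 9832 kJ
ΔH = Σ(broken) − Σ(formed) = 8006 − 9832 = −1826 kJ

ΔH ≈ −1826 kJ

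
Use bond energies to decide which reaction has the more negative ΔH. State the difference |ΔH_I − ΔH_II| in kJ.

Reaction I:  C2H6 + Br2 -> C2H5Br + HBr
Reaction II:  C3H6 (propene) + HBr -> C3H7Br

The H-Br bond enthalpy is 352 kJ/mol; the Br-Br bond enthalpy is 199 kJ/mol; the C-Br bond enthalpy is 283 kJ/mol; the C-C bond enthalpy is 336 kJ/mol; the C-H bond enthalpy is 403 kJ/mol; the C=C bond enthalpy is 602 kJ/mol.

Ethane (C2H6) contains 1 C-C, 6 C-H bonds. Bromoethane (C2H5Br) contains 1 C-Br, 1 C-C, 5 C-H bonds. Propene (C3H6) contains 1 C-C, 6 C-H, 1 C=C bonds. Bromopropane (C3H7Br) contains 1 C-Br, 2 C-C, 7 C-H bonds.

Reaction II, by 35 kJ

Reaction I:
  Bonds broken (reactants):
    Br-Br: 1 × 199 = 199
    C-C: 1 × 336 = 336
    C-H: 6 × 403 = 2418
    Σ(broken) = 2953 kJ
  Bonds formed (products):
    C-Br: 1 × 283 = 283
    C-C: 1 × 336 = 336
    C-H: 5 × 403 = 2015
    H-Br: 1 × 352 = 352
    Σ(formed) = 2986 kJ
  ΔH_I = 2953 − 2986 = −33 kJ
Reaction II:
  Bonds broken (reactants):
    C-C: 1 × 336 = 336
    C-H: 6 × 403 = 2418
    C=C: 1 × 602 = 602
    H-Br: 1 × 352 = 352
    Σ(broken) = 3708 kJ
  Bonds formed (products):
    C-Br: 1 × 283 = 283
    C-C: 2 × 336 = 672
    C-H: 7 × 403 = 2821
    Σ(formed) = 3776 kJ
  ΔH_II = 3708 − 3776 = −68 kJ
ΔH_I − ΔH_II = +35 kJ, so reaction II has the more negative ΔH; |ΔH_I − ΔH_II| = 35 kJ.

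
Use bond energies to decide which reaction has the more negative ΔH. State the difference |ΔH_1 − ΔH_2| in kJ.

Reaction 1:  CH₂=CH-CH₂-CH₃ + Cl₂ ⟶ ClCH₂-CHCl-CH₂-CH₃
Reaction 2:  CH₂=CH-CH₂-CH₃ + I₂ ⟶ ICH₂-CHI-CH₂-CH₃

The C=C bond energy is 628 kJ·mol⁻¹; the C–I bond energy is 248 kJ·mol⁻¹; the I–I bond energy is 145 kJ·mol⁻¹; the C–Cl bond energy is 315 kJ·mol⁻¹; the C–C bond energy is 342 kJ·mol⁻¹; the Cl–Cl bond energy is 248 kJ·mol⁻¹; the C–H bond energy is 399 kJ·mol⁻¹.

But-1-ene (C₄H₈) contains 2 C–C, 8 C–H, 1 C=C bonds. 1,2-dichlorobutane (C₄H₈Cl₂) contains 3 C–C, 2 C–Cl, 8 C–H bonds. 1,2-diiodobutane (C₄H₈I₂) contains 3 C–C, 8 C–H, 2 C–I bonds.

Reaction 1, by 31 kJ

Reaction 1:
  Bonds broken (reactants):
    C–C: 2 × 342 = 684
    C–H: 8 × 399 = 3192
    C=C: 1 × 628 = 628
    Cl–Cl: 1 × 248 = 248
    Σ(broken) = 4752 kJ
  Bonds formed (products):
    C–C: 3 × 342 = 1026
    C–Cl: 2 × 315 = 630
    C–H: 8 × 399 = 3192
    Σ(formed) = 4848 kJ
  ΔH_1 = 4752 − 4848 = −96 kJ
Reaction 2:
  Bonds broken (reactants):
    C–C: 2 × 342 = 684
    C–H: 8 × 399 = 3192
    C=C: 1 × 628 = 628
    I–I: 1 × 145 = 145
    Σ(broken) = 4649 kJ
  Bonds formed (products):
    C–C: 3 × 342 = 1026
    C–H: 8 × 399 = 3192
    C–I: 2 × 248 = 496
    Σ(formed) = 4714 kJ
  ΔH_2 = 4649 − 4714 = −65 kJ
ΔH_1 − ΔH_2 = −31 kJ, so reaction 1 has the more negative ΔH; |ΔH_1 − ΔH_2| = 31 kJ.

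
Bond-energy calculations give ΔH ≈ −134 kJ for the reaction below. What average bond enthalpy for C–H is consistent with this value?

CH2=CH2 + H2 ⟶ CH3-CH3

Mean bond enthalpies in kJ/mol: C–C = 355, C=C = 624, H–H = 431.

D(C–H) ≈ 417 kJ/mol

Let D be the C–H bond energy.
Σ(broken) = 4×D + 1×624 + 1×431 = 1055 + 4D
Σ(formed) = 1×355 + 6×D = 355 + 6D
ΔH = Σ(broken) − Σ(formed) = (1055 + 4D) − (355 + 6D) = +700 − 2D
Setting this equal to −134 kJ gives 2D = 834, so D = 417 kJ/mol.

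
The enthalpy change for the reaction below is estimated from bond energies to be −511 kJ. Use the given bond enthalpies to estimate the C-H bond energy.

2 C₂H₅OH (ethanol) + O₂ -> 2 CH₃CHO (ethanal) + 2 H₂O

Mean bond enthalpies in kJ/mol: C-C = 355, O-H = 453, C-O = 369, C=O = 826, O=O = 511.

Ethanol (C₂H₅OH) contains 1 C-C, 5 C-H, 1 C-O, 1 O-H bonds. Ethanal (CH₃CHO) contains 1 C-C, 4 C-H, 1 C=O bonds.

Let D be the C-H bond energy.
Σ(broken) = 2×355 + 10×D + 2×369 + 2×453 + 1×511 = 2865 + 10D
Σ(formed) = 2×355 + 8×D + 2×826 + 4×453 = 4174 + 8D
ΔH = Σ(broken) − Σ(formed) = (2865 + 10D) − (4174 + 8D) = −1309 + 2D
Setting this equal to −511 kJ gives 2D = 798, so D = 399 kJ/mol.

D(C-H) ≈ 399 kJ/mol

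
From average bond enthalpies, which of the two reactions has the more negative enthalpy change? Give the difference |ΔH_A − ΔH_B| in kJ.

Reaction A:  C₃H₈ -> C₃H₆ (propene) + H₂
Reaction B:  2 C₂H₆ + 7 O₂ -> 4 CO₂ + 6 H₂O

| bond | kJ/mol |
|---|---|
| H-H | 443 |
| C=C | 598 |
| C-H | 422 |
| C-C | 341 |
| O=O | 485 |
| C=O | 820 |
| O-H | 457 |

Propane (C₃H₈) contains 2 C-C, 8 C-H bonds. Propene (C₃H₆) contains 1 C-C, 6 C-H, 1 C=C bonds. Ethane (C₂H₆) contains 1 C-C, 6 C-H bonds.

Reaction A:
  Bonds broken (reactants):
    C-C: 2 × 341 = 682
    C-H: 8 × 422 = 3376
    Σ(broken) = 4058 kJ
  Bonds formed (products):
    C-C: 1 × 341 = 341
    C-H: 6 × 422 = 2532
    C=C: 1 × 598 = 598
    H-H: 1 × 443 = 443
    Σ(formed) = 3914 kJ
  ΔH_A = 4058 − 3914 = +144 kJ
Reaction B:
  Bonds broken (reactants):
    C-C: 2 × 341 = 682
    C-H: 12 × 422 = 5064
    O=O: 7 × 485 = 3395
    Σ(broken) = 9141 kJ
  Bonds formed (products):
    C=O: 8 × 820 = 6560
    O-H: 12 × 457 = 5484
    Σ(formed) = 12044 kJ
  ΔH_B = 9141 − 12044 = −2903 kJ
ΔH_A − ΔH_B = +3047 kJ, so reaction B has the more negative ΔH; |ΔH_A − ΔH_B| = 3047 kJ.

Reaction B, by 3047 kJ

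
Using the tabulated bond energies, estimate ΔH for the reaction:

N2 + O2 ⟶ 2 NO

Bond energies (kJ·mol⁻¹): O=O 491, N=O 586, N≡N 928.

Bonds broken (reactants):
  N≡N: 1 × 928 = 928
  O=O: 1 × 491 = 491
  Σ(broken) = 1419 kJ
Bonds formed (products):
  N=O: 2 × 586 = 1172
  Σ(formed) = 1172 kJ
ΔH = Σ(broken) − Σ(formed) = 1419 − 1172 = +247 kJ

ΔH ≈ +247 kJ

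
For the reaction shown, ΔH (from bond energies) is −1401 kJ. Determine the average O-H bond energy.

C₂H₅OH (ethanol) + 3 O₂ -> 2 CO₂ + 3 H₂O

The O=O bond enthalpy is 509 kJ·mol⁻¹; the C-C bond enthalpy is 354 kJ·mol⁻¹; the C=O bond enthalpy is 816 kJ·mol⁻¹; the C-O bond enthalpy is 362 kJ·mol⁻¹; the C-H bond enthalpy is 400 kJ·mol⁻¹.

Let D be the O-H bond energy.
Σ(broken) = 1×354 + 5×400 + 1×362 + 1×D + 3×509 = 4243 + D
Σ(formed) = 4×816 + 6×D = 3264 + 6D
ΔH = Σ(broken) − Σ(formed) = (4243 + D) − (3264 + 6D) = +979 − 5D
Setting this equal to −1401 kJ gives 5D = 2380, so D = 476 kJ/mol.

D(O-H) ≈ 476 kJ/mol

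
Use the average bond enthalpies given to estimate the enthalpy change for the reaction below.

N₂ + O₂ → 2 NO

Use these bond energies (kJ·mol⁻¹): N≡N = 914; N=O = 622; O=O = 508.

ΔH ≈ +178 kJ

Bonds broken (reactants):
  N≡N: 1 × 914 = 914
  O=O: 1 × 508 = 508
  Σ(broken) = 1422 kJ
Bonds formed (products):
  N=O: 2 × 622 = 1244
  Σ(formed) = 1244 kJ
ΔH = Σ(broken) − Σ(formed) = 1422 − 1244 = +178 kJ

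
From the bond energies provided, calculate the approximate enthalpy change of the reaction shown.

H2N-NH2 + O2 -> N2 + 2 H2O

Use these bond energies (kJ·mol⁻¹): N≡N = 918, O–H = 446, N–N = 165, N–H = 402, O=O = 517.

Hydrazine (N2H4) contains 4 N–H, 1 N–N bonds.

Bonds broken (reactants):
  N–H: 4 × 402 = 1608
  N–N: 1 × 165 = 165
  O=O: 1 × 517 = 517
  Σ(broken) = 2290 kJ
Bonds formed (products):
  N≡N: 1 × 918 = 918
  O–H: 4 × 446 = 1784
  Σ(formed) = 2702 kJ
ΔH = Σ(broken) − Σ(formed) = 2290 − 2702 = −412 kJ

ΔH ≈ −412 kJ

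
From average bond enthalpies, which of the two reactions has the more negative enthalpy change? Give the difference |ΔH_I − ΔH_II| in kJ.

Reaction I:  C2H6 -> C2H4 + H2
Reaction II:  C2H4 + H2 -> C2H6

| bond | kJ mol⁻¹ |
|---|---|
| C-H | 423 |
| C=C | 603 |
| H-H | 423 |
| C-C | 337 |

Reaction I:
  Bonds broken (reactants):
    C-C: 1 × 337 = 337
    C-H: 6 × 423 = 2538
    Σ(broken) = 2875 kJ
  Bonds formed (products):
    C-H: 4 × 423 = 1692
    C=C: 1 × 603 = 603
    H-H: 1 × 423 = 423
    Σ(formed) = 2718 kJ
  ΔH_I = 2875 − 2718 = +157 kJ
Reaction II:
  Bonds broken (reactants):
    C-H: 4 × 423 = 1692
    C=C: 1 × 603 = 603
    H-H: 1 × 423 = 423
    Σ(broken) = 2718 kJ
  Bonds formed (products):
    C-C: 1 × 337 = 337
    C-H: 6 × 423 = 2538
    Σ(formed) = 2875 kJ
  ΔH_II = 2718 − 2875 = −157 kJ
ΔH_I − ΔH_II = +314 kJ, so reaction II has the more negative ΔH; |ΔH_I − ΔH_II| = 314 kJ.

Reaction II, by 314 kJ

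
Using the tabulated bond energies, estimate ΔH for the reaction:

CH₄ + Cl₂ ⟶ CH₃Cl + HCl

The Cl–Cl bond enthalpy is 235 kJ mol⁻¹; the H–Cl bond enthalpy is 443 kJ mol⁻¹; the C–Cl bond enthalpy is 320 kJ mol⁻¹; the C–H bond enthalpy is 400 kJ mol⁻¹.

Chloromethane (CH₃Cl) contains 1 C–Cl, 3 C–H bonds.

ΔH ≈ −128 kJ

Bonds broken (reactants):
  C–H: 4 × 400 = 1600
  Cl–Cl: 1 × 235 = 235
  Σ(broken) = 1835 kJ
Bonds formed (products):
  C–Cl: 1 × 320 = 320
  C–H: 3 × 400 = 1200
  H–Cl: 1 × 443 = 443
  Σ(formed) = 1963 kJ
ΔH = Σ(broken) − Σ(formed) = 1835 − 1963 = −128 kJ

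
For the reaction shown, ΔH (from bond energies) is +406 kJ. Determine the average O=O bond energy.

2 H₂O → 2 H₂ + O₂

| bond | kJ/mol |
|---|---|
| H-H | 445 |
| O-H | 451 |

D(O=O) ≈ 508 kJ/mol

Let D be the O=O bond energy.
Σ(broken) = 4×451 = 1804
Σ(formed) = 2×445 + 1×D = 890 + D
ΔH = Σ(broken) − Σ(formed) = (1804) − (890 + D) = +914 − D
Setting this equal to +406 kJ gives D = 508 kJ/mol.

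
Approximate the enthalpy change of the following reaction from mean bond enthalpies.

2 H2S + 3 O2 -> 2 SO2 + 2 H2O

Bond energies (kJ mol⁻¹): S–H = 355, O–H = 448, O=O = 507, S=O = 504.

Bonds broken (reactants):
  O=O: 3 × 507 = 1521
  S–H: 4 × 355 = 1420
  Σ(broken) = 2941 kJ
Bonds formed (products):
  O–H: 4 × 448 = 1792
  S=O: 4 × 504 = 2016
  Σ(formed) = 3808 kJ
ΔH = Σ(broken) − Σ(formed) = 2941 − 3808 = −867 kJ

ΔH ≈ −867 kJ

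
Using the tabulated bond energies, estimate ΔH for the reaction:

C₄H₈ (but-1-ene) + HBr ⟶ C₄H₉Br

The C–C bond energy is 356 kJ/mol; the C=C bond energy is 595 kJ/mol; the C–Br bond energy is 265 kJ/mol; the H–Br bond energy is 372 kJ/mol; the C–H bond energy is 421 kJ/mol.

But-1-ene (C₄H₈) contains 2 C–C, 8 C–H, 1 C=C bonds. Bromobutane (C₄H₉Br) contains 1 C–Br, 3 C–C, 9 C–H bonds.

Bonds broken (reactants):
  C–C: 2 × 356 = 712
  C–H: 8 × 421 = 3368
  C=C: 1 × 595 = 595
  H–Br: 1 × 372 = 372
  Σ(broken) = 5047 kJ
Bonds formed (products):
  C–Br: 1 × 265 = 265
  C–C: 3 × 356 = 1068
  C–H: 9 × 421 = 3789
  Σ(formed) = 5122 kJ
ΔH = Σ(broken) − Σ(formed) = 5047 − 5122 = −75 kJ

ΔH ≈ −75 kJ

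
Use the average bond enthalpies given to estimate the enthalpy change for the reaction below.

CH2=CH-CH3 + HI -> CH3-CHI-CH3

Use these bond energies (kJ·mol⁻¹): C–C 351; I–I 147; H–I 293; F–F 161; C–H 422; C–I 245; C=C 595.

ΔH ≈ −130 kJ

Bonds broken (reactants):
  C–C: 1 × 351 = 351
  C–H: 6 × 422 = 2532
  C=C: 1 × 595 = 595
  H–I: 1 × 293 = 293
  Σ(broken) = 3771 kJ
Bonds formed (products):
  C–C: 2 × 351 = 702
  C–H: 7 × 422 = 2954
  C–I: 1 × 245 = 245
  Σ(formed) = 3901 kJ
ΔH = Σ(broken) − Σ(formed) = 3771 − 3901 = −130 kJ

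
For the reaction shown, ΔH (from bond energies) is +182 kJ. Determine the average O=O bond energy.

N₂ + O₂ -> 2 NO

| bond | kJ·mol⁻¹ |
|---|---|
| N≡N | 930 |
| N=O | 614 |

D(O=O) ≈ 480 kJ/mol

Let D be the O=O bond energy.
Σ(broken) = 1×930 + 1×D = 930 + D
Σ(formed) = 2×614 = 1228
ΔH = Σ(broken) − Σ(formed) = (930 + D) − (1228) = −298 + D
Setting this equal to +182 kJ gives D = 480 kJ/mol.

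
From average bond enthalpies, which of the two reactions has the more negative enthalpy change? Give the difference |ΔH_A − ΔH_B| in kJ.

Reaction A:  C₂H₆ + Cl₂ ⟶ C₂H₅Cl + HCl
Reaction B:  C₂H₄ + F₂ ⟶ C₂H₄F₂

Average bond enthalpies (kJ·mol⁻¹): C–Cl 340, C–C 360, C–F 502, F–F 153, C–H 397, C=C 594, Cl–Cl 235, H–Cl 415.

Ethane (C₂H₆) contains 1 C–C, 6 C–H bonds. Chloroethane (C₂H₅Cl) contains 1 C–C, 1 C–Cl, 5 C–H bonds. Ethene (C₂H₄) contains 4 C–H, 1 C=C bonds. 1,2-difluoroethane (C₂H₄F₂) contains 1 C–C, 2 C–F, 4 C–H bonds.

Reaction B, by 494 kJ

Reaction A:
  Bonds broken (reactants):
    C–C: 1 × 360 = 360
    C–H: 6 × 397 = 2382
    Cl–Cl: 1 × 235 = 235
    Σ(broken) = 2977 kJ
  Bonds formed (products):
    C–C: 1 × 360 = 360
    C–Cl: 1 × 340 = 340
    C–H: 5 × 397 = 1985
    H–Cl: 1 × 415 = 415
    Σ(formed) = 3100 kJ
  ΔH_A = 2977 − 3100 = −123 kJ
Reaction B:
  Bonds broken (reactants):
    C–H: 4 × 397 = 1588
    C=C: 1 × 594 = 594
    F–F: 1 × 153 = 153
    Σ(broken) = 2335 kJ
  Bonds formed (products):
    C–C: 1 × 360 = 360
    C–F: 2 × 502 = 1004
    C–H: 4 × 397 = 1588
    Σ(formed) = 2952 kJ
  ΔH_B = 2335 − 2952 = −617 kJ
ΔH_A − ΔH_B = +494 kJ, so reaction B has the more negative ΔH; |ΔH_A − ΔH_B| = 494 kJ.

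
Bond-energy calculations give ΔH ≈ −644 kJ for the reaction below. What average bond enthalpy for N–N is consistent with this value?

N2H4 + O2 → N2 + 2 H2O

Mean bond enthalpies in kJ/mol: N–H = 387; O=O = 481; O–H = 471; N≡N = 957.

Let D be the N–N bond energy.
Σ(broken) = 4×387 + 1×D + 1×481 = 2029 + D
Σ(formed) = 1×957 + 4×471 = 2841
ΔH = Σ(broken) − Σ(formed) = (2029 + D) − (2841) = −812 + D
Setting this equal to −644 kJ gives D = 168 kJ/mol.

D(N–N) ≈ 168 kJ/mol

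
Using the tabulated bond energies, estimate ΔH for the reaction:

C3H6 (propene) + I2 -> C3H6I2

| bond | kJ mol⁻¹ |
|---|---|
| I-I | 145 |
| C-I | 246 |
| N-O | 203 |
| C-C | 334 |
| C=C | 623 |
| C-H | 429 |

Bonds broken (reactants):
  C-C: 1 × 334 = 334
  C-H: 6 × 429 = 2574
  C=C: 1 × 623 = 623
  I-I: 1 × 145 = 145
  Σ(broken) = 3676 kJ
Bonds formed (products):
  C-C: 2 × 334 = 668
  C-H: 6 × 429 = 2574
  C-I: 2 × 246 = 492
  Σ(formed) = 3734 kJ
ΔH = Σ(broken) − Σ(formed) = 3676 − 3734 = −58 kJ

ΔH ≈ −58 kJ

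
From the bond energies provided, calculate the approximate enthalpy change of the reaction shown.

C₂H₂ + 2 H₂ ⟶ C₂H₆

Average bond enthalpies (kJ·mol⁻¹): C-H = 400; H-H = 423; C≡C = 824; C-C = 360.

ΔH ≈ −290 kJ

Bonds broken (reactants):
  C≡C: 1 × 824 = 824
  C-H: 2 × 400 = 800
  H-H: 2 × 423 = 846
  Σ(broken) = 2470 kJ
Bonds formed (products):
  C-C: 1 × 360 = 360
  C-H: 6 × 400 = 2400
  Σ(formed) = 2760 kJ
ΔH = Σ(broken) − Σ(formed) = 2470 − 2760 = −290 kJ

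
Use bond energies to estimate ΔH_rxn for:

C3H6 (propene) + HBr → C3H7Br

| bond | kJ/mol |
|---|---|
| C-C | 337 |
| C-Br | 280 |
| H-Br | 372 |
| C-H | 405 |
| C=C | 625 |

ΔH ≈ −25 kJ

Bonds broken (reactants):
  C-C: 1 × 337 = 337
  C-H: 6 × 405 = 2430
  C=C: 1 × 625 = 625
  H-Br: 1 × 372 = 372
  Σ(broken) = 3764 kJ
Bonds formed (products):
  C-Br: 1 × 280 = 280
  C-C: 2 × 337 = 674
  C-H: 7 × 405 = 2835
  Σ(formed) = 3789 kJ
ΔH = Σ(broken) − Σ(formed) = 3764 − 3789 = −25 kJ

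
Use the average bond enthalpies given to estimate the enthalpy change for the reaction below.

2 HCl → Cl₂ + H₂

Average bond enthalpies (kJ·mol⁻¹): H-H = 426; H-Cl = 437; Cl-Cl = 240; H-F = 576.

ΔH ≈ +208 kJ

Bonds broken (reactants):
  H-Cl: 2 × 437 = 874
  Σ(broken) = 874 kJ
Bonds formed (products):
  Cl-Cl: 1 × 240 = 240
  H-H: 1 × 426 = 426
  Σ(formed) = 666 kJ
ΔH = Σ(broken) − Σ(formed) = 874 − 666 = +208 kJ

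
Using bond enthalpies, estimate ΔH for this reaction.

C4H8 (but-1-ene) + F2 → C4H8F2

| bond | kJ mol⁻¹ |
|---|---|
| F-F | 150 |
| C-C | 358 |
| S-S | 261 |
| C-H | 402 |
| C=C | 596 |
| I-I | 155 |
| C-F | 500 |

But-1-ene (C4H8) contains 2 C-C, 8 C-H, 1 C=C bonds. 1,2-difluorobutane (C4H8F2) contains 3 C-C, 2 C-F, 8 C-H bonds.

ΔH ≈ −612 kJ

Bonds broken (reactants):
  C-C: 2 × 358 = 716
  C-H: 8 × 402 = 3216
  C=C: 1 × 596 = 596
  F-F: 1 × 150 = 150
  Σ(broken) = 4678 kJ
Bonds formed (products):
  C-C: 3 × 358 = 1074
  C-F: 2 × 500 = 1000
  C-H: 8 × 402 = 3216
  Σ(formed) = 5290 kJ
ΔH = Σ(broken) − Σ(formed) = 4678 − 5290 = −612 kJ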